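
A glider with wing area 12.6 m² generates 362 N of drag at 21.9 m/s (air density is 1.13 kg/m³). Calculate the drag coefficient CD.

CD = 0.106

From D = ½ρv²S·CD, rearranging gives CD = 2D/(ρv²S).
CD = 2 × 362 / (1.13 × 21.9² × 12.6) = 0.106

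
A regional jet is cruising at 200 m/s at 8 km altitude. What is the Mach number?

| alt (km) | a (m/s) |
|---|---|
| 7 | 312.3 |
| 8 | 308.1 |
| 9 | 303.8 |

At 8 km, from the table: a = 308.1 m/s.
M = v/a = 200 / 308.1 = 0.649

M = 0.649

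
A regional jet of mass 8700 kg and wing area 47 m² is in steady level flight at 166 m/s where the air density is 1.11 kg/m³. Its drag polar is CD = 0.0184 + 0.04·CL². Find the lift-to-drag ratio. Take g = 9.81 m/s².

Weight W = mg = 8700 × 9.81 = 85347 N; in level flight L = W.
Dynamic pressure q = 0.5 × 1.11 × 166² = 15290 Pa.
CL = 2W/(ρv²S) = 2×85347/(1.11×166²×47) = 0.1187.
CD = 0.0184 + 0.04 × 0.1187² = 0.01896.
L/D = CL/CD = 0.1187 / 0.01896 = 6.26

L/D = 6.26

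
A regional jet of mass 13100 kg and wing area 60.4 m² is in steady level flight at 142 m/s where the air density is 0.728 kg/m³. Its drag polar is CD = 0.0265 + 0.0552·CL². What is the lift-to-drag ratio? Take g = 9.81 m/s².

L/D = 9.31

In steady level flight, lift balances weight: W = mg = 13100 × 9.81 = 1.2851×10^5 N.
Dynamic pressure q = 0.5 × 0.728 × 142² = 7340 Pa.
CL = W/(q·S) = 1.2851×10^5 / (7340 × 60.4) = 0.2899.
CD = 0.0265 + 0.0552 × 0.2899² = 0.03114.
L/D = CL/CD = 0.2899 / 0.03114 = 9.31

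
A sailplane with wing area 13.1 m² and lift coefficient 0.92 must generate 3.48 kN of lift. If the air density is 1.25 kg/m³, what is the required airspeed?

L = ½ρv²S·CL ⇒ v = √(2L/(ρ·S·CL))
v = √(2 × 3480 / (1.25 × 13.1 × 0.92)) = √462 = 21.5 m/s

v = 21.5 m/s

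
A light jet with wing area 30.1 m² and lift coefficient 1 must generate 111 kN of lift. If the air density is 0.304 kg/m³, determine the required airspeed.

L = ½ρv²S·CL ⇒ v = √(2L/(ρ·S·CL))
v = √(2 × 1.11×10^5 / (0.304 × 30.1 × 1)) = √24260 = 156 m/s

v = 156 m/s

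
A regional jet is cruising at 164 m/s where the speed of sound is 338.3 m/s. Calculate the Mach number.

M = v/a = 164 / 338.3 = 0.485

M = 0.485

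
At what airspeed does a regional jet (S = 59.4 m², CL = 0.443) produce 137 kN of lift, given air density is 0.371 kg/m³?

L = ½ρv²S·CL ⇒ v = √(2L/(ρ·S·CL))
v = √(2 × 1.37×10^5 / (0.371 × 59.4 × 0.443)) = √28070 = 168 m/s

v = 168 m/s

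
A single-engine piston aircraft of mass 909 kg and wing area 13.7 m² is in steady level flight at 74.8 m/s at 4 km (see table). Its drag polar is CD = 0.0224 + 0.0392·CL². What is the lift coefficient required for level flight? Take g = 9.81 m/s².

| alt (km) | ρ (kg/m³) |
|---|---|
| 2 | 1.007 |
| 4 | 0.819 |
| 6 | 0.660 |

At 4 km, from the table: ρ = 0.819 kg/m³.
Weight W = mg = 909 × 9.81 = 8917.3 N; in level flight L = W.
Dynamic pressure q = 0.5 × 0.819 × 74.8² = 2291 Pa.
Required CL = L/(qS) = 8917.3/(2291·13.7) = 0.2841.

CL = 0.284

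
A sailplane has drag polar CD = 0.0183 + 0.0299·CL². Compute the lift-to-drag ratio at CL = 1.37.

L/D = 18.4

CD = 0.0183 + 0.0299 × 1.37² = 0.07442
L/D = CL/CD = 1.37 / 0.07442 = 18.4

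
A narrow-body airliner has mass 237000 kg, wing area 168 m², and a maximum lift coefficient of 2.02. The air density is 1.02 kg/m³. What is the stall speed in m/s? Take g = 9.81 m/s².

Weight W = mg = 237000 × 9.81 = 2.325×10^6 N.
From L = ½ρV²S·CL,max = W: V_stall = √(2W/(ρSCL,max)) = √(2·2.325×10^6/(1.02·168·2.02))
V_stall = √13430 = 116 m/s

V_stall = 116 m/s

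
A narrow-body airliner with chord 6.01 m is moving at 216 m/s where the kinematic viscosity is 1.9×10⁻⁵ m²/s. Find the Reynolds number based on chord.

Re = v·c/ν = 216 × 6.01 / (1.9×10⁻⁵) = 6.83×10^7

Re = 6.83×10^7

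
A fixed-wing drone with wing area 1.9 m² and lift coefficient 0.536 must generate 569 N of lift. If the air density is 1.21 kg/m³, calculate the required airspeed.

L = ½ρv²S·CL ⇒ v = √(2L/(ρ·S·CL))
v = √(2 × 569 / (1.21 × 1.9 × 0.536)) = √923.5 = 30.4 m/s

v = 30.4 m/s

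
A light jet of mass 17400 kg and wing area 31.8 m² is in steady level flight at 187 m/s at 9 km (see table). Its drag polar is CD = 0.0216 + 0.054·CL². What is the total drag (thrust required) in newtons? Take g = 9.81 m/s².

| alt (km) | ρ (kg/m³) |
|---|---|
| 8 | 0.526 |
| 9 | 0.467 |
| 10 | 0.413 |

D = 11700 N

At 9 km, from the table: ρ = 0.467 kg/m³.
Level flight ⇒ L = W = m·g = 17400 × 9.81 = 1.7069×10^5 N.
Dynamic pressure q = 0.5 × 0.467 × 187² = 8165 Pa.
CL = W/(q·S) = 1.7069×10^5 / (8165 × 31.8) = 0.6574.
CD = 0.0216 + 0.054 × 0.6574² = 0.04494.
D = q·S·CD = 8165 × 31.8 × 0.04494 = 11670 N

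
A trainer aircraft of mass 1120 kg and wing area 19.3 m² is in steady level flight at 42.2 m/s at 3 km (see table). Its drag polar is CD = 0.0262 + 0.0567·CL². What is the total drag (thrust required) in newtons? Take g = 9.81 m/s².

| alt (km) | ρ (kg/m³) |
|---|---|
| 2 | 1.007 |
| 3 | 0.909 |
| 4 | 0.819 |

At 3 km, from the table: ρ = 0.909 kg/m³.
Level flight ⇒ L = W = m·g = 1120 × 9.81 = 10987 N.
Dynamic pressure q = 0.5 × 0.909 × 42.2² = 809.4 Pa.
Required CL = L/(qS) = 10987/(809.4·19.3) = 0.7033.
CD = 0.0262 + 0.0567 × 0.7033² = 0.05425.
D = q·S·CD = 809.4 × 19.3 × 0.05425 = 847.4 N

D = 847 N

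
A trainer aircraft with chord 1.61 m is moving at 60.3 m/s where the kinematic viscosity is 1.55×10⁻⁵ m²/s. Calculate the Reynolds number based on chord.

Re = 6.26×10^6

Re = v·c/ν = 60.3 × 1.61 / (1.55×10⁻⁵) = 6.26×10^6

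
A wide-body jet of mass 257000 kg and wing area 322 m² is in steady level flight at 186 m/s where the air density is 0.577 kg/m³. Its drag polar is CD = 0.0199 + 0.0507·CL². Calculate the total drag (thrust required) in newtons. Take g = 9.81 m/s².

In steady level flight, lift balances weight: W = mg = 257000 × 9.81 = 2.5212×10^6 N.
Dynamic pressure q = 0.5 × 0.577 × 186² = 9981 Pa.
CL = W/(q·S) = 2.5212×10^6 / (9981 × 322) = 0.7845.
CD = 0.0199 + 0.0507 × 0.7845² = 0.0511.
D = q·S·CD = 9981 × 322 × 0.0511 = 1.642×10^5 N

D = 1.64×10^5 N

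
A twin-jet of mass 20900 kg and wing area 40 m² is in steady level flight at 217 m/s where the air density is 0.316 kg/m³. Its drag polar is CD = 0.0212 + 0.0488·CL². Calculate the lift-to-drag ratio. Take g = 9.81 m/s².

Weight W = mg = 20900 × 9.81 = 2.0503×10^5 N; in level flight L = W.
q = ½ρv² = ½ × 0.316 × 217² = 7440 Pa.
CL = W/(q·S) = 2.0503×10^5 / (7440 × 40) = 0.6889.
CD = 0.0212 + 0.0488 × 0.6889² = 0.04436.
L/D = CL/CD = 0.6889 / 0.04436 = 15.5

L/D = 15.5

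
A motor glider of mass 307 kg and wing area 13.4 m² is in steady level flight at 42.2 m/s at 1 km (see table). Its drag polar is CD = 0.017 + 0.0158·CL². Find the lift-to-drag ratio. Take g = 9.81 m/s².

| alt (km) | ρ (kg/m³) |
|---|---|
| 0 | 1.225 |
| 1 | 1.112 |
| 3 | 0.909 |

At 1 km, from the table: ρ = 1.112 kg/m³.
In steady level flight, lift balances weight: W = mg = 307 × 9.81 = 3011.7 N.
q = ½ρv² = ½ × 1.112 × 42.2² = 990.1 Pa.
CL = 2W/(ρv²S) = 2×3011.7/(1.112×42.2²×13.4) = 0.227.
CD = 0.017 + 0.0158 × 0.227² = 0.01781.
L/D = CL/CD = 0.227 / 0.01781 = 12.7

L/D = 12.7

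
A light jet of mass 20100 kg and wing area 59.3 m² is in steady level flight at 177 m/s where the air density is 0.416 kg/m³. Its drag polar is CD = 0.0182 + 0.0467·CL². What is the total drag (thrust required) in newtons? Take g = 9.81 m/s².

D = 11700 N

Level flight ⇒ L = W = m·g = 20100 × 9.81 = 1.9718×10^5 N.
Dynamic pressure q = 0.5 × 0.416 × 177² = 6516 Pa.
Required CL = L/(qS) = 1.9718×10^5/(6516·59.3) = 0.5103.
CD = 0.0182 + 0.0467 × 0.5103² = 0.03036.
D = q·S·CD = 6516 × 59.3 × 0.03036 = 11730 N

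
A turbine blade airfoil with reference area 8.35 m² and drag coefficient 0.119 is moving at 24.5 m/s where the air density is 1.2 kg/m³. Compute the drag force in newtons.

D = 358 N

Dynamic pressure q = ½ρv² = ½ × 1.2 × 24.5² = 360.1 Pa.
D = q·S·CD = 360.1 × 8.35 × 0.119 = 358 N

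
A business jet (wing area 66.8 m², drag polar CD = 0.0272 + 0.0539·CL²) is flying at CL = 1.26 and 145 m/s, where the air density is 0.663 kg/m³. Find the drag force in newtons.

D = 52500 N

CD = 0.0272 + 0.0539 × 1.26² = 0.1128
D = ½ρv²S·CD = ½ × 0.663 × 145² × 66.8 × 0.1128 = 52500 N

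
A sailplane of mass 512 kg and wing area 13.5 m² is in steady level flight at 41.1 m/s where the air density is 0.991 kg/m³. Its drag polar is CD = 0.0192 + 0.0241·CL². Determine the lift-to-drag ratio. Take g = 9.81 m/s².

L/D = 18.6

Level flight ⇒ L = W = m·g = 512 × 9.81 = 5022.7 N.
q = ½ρv² = ½ × 0.991 × 41.1² = 837 Pa.
Required CL = L/(qS) = 5022.7/(837·13.5) = 0.4445.
CD = 0.0192 + 0.0241 × 0.4445² = 0.02396.
L/D = CL/CD = 0.4445 / 0.02396 = 18.6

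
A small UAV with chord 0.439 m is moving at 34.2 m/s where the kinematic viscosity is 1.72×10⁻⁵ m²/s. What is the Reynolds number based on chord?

Re = 8.73×10^5

Re = v·c/ν = 34.2 × 0.439 / (1.72×10⁻⁵) = 8.73×10^5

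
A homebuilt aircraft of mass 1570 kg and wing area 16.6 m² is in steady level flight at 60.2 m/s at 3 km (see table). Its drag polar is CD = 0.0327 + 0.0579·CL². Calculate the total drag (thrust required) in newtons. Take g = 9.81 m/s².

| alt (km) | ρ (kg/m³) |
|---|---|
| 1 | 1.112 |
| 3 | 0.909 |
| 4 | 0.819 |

D = 1400 N

At 3 km, from the table: ρ = 0.909 kg/m³.
Level flight ⇒ L = W = m·g = 1570 × 9.81 = 15402 N.
q = ½ρv² = ½ × 0.909 × 60.2² = 1647 Pa.
CL = W/(q·S) = 15402 / (1647 × 16.6) = 0.5633.
CD = 0.0327 + 0.0579 × 0.5633² = 0.05107.
D = q·S·CD = 1647 × 16.6 × 0.05107 = 1396 N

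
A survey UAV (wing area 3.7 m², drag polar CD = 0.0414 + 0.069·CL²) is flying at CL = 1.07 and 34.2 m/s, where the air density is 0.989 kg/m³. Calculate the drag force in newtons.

CD = 0.0414 + 0.069 × 1.07² = 0.1204
D = ½ρv²S·CD = ½ × 0.989 × 34.2² × 3.7 × 0.1204 = 258 N

D = 258 N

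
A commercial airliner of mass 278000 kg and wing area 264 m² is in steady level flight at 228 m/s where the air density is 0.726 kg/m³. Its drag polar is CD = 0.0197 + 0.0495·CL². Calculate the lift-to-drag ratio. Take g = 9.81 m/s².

Weight W = mg = 278000 × 9.81 = 2.7272×10^6 N; in level flight L = W.
q = ½ρv² = ½ × 0.726 × 228² = 18870 Pa.
Required CL = L/(qS) = 2.7272×10^6/(18870·264) = 0.5474.
CD = 0.0197 + 0.0495 × 0.5474² = 0.03453.
L/D = CL/CD = 0.5474 / 0.03453 = 15.9

L/D = 15.9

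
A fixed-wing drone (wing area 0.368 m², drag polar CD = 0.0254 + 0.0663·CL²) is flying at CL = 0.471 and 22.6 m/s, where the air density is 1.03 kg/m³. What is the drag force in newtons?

D = 3.88 N

CD = 0.0254 + 0.0663 × 0.471² = 0.04011
D = ½ρv²S·CD = ½ × 1.03 × 22.6² × 0.368 × 0.04011 = 3.88 N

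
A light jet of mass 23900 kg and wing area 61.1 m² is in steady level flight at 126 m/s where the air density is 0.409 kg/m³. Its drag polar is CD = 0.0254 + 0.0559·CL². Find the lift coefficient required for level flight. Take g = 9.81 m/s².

In steady level flight, lift balances weight: W = mg = 23900 × 9.81 = 2.3446×10^5 N.
q = ½ρv² = ½ × 0.409 × 126² = 3247 Pa.
CL = 2W/(ρv²S) = 2×2.3446×10^5/(0.409×126²×61.1) = 1.182.

CL = 1.18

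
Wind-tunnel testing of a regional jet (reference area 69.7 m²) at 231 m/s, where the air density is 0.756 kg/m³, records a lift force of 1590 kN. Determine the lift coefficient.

From L = ½ρv²S·CL, rearranging gives CL = 2L/(ρv²S).
CL = 2 × 1.59×10^6 / (0.756 × 231² × 69.7) = 1.13

CL = 1.13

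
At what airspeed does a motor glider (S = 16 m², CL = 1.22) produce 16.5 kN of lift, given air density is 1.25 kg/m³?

v = 36.8 m/s

L = ½ρv²S·CL ⇒ v = √(2L/(ρ·S·CL))
v = √(2 × 16500 / (1.25 × 16 × 1.22)) = √1352 = 36.8 m/s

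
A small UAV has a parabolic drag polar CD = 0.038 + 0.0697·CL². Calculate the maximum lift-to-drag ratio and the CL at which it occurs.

For CD = CD0 + K·CL², (L/D)max occurs at CL* = √(CD0/K) and equals 1/(2√(K·CD0)).
(L/D)max = 1/(2√(0.0697 × 0.038)) = 1/(2 × 0.05146) = 9.72
CL* = √(0.038/0.0697) = 0.738

(L/D)max = 9.72, at CL = 0.738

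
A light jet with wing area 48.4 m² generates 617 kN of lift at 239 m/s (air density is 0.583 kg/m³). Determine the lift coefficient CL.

CL = 0.766

From L = ½ρv²S·CL, rearranging gives CL = 2L/(ρv²S).
CL = 2 × 6.17×10^5 / (0.583 × 239² × 48.4) = 0.766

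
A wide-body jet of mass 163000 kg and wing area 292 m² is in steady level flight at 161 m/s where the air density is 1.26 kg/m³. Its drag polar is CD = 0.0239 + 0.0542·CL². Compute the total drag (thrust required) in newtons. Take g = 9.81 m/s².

In steady level flight, lift balances weight: W = mg = 163000 × 9.81 = 1.599×10^6 N.
q = ½ρv² = ½ × 1.26 × 161² = 16330 Pa.
Required CL = L/(qS) = 1.599×10^6/(16330·292) = 0.3353.
CD = 0.0239 + 0.0542 × 0.3353² = 0.02999.
D = q·S·CD = 16330 × 292 × 0.02999 = 1.43×10^5 N

D = 1.43×10^5 N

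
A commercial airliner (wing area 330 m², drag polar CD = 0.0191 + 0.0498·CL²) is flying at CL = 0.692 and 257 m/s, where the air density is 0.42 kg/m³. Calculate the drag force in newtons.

D = 1.97×10^5 N

CD = 0.0191 + 0.0498 × 0.692² = 0.04295
D = ½ρv²S·CD = ½ × 0.42 × 257² × 330 × 0.04295 = 1.97×10^5 N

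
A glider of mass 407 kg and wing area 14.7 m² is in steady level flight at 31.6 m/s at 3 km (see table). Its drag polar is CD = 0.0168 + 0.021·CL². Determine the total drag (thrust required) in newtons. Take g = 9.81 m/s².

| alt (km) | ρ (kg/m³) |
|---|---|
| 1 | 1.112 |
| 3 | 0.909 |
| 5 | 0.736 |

D = 162 N

At 3 km, from the table: ρ = 0.909 kg/m³.
Weight W = mg = 407 × 9.81 = 3992.7 N; in level flight L = W.
Dynamic pressure q = 0.5 × 0.909 × 31.6² = 453.8 Pa.
CL = 2W/(ρv²S) = 2×3992.7/(0.909×31.6²×14.7) = 0.5985.
CD = 0.0168 + 0.021 × 0.5985² = 0.02432.
D = q·S·CD = 453.8 × 14.7 × 0.02432 = 162.3 N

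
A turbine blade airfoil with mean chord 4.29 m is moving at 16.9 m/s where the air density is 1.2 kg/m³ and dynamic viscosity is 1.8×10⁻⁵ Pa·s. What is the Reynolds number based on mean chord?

Re = 4.83×10^6

Re = ρ·v·c/μ = 1.2 × 16.9 × 4.29 / (1.8×10⁻⁵) = 4.83×10^6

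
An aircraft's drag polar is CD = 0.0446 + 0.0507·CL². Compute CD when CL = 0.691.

CD = 0.0446 + 0.0507 × 0.691² = 0.0446 + 0.02421 = 0.0688

CD = 0.0688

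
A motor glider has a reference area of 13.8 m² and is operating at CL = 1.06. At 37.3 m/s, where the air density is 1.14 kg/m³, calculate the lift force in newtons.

L = 11600 N

L = ½ρv²S·CL = ½ × 1.14 × 37.3² × 13.8 × 1.06 = 11600 N ≈ 11.6 kN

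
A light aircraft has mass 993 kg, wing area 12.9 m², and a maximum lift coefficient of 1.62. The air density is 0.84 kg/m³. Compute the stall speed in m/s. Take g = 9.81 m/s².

V_stall = 33.3 m/s

Stall occurs when L = W at CL,max. W = mg = 993 × 9.81 = 9741 N.
From L = ½ρV²S·CL,max = W: V_stall = √(2W/(ρSCL,max)) = √(2·9741/(0.84·12.9·1.62))
V_stall = √1110 = 33.3 m/s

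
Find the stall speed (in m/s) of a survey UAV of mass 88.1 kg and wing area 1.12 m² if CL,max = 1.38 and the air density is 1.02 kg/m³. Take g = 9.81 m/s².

V_stall = 33.1 m/s

At stall, lift equals weight: L = W = m·g = 88.1 × 9.81 = 864.3 N.
V_stall = √(2W/(ρ·S·CL,max)) = √(2 × 864.3 / (1.02 × 1.12 × 1.38))
V_stall = √1096 = 33.1 m/s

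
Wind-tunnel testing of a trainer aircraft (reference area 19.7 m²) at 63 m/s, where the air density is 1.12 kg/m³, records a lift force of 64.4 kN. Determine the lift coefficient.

CL = 1.47

From L = ½ρv²S·CL, rearranging gives CL = 2L/(ρv²S).
CL = 2 × 64400 / (1.12 × 63² × 19.7) = 1.47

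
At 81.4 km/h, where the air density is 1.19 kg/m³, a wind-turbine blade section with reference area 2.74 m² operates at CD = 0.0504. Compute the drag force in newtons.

Convert speed: v = 81.4 km/h ÷ 3.6 = 22.61 m/s.
D = ½ρv²S·CD = ½ × 1.19 × 22.61² × 2.74 × 0.0504 = 42 N

D = 42 N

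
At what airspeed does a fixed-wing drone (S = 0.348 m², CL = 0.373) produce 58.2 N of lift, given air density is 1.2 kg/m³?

L = ½ρv²S·CL ⇒ v = √(2L/(ρ·S·CL))
v = √(2 × 58.2 / (1.2 × 0.348 × 0.373)) = √747.3 = 27.3 m/s

v = 27.3 m/s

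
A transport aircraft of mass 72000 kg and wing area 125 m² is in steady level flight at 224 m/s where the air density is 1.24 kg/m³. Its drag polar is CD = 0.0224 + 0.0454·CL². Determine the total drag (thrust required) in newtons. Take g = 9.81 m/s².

D = 92900 N

Level flight ⇒ L = W = m·g = 72000 × 9.81 = 7.0632×10^5 N.
Dynamic pressure q = 0.5 × 1.24 × 224² = 31110 Pa.
CL = 2W/(ρv²S) = 2×7.0632×10^5/(1.24×224²×125) = 0.1816.
CD = 0.0224 + 0.0454 × 0.1816² = 0.0239.
D = q·S·CD = 31110 × 125 × 0.0239 = 92930 N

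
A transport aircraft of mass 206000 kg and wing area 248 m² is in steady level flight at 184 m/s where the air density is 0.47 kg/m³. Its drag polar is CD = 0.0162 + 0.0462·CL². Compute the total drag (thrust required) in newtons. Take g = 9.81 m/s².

In steady level flight, lift balances weight: W = mg = 206000 × 9.81 = 2.0209×10^6 N.
Dynamic pressure q = 0.5 × 0.47 × 184² = 7956 Pa.
Required CL = L/(qS) = 2.0209×10^6/(7956·248) = 1.024.
CD = 0.0162 + 0.0462 × 1.024² = 0.06466.
D = q·S·CD = 7956 × 248 × 0.06466 = 1.276×10^5 N

D = 1.28×10^5 N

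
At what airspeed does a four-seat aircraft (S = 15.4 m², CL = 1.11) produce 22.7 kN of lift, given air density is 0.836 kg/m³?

v = 56.4 m/s

L = ½ρv²S·CL ⇒ v = √(2L/(ρ·S·CL))
v = √(2 × 22700 / (0.836 × 15.4 × 1.11)) = √3177 = 56.4 m/s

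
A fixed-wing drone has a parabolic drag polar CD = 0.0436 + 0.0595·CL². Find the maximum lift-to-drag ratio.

(L/D)max = 9.82

For CD = CD0 + K·CL², (L/D)max occurs at CL* = √(CD0/K) and equals 1/(2√(K·CD0)).
(L/D)max = 1/(2√(0.0595 × 0.0436)) = 1/(2 × 0.05093) = 9.82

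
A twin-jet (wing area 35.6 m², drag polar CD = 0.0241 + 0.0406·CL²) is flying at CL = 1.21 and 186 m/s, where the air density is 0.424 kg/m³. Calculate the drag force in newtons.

CD = 0.0241 + 0.0406 × 1.21² = 0.08354
D = ½ρv²S·CD = ½ × 0.424 × 186² × 35.6 × 0.08354 = 21800 N

D = 21800 N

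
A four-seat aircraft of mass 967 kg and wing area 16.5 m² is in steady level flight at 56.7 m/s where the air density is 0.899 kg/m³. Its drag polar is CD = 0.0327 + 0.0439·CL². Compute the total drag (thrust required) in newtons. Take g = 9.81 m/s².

D = 945 N

In steady level flight, lift balances weight: W = mg = 967 × 9.81 = 9486.3 N.
q = ½ρv² = ½ × 0.899 × 56.7² = 1445 Pa.
CL = 2W/(ρv²S) = 2×9486.3/(0.899×56.7²×16.5) = 0.3978.
CD = 0.0327 + 0.0439 × 0.3978² = 0.03965.
D = q·S·CD = 1445 × 16.5 × 0.03965 = 945.4 N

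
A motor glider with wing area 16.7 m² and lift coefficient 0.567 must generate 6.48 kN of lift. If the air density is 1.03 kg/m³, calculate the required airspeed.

L = ½ρv²S·CL ⇒ v = √(2L/(ρ·S·CL))
v = √(2 × 6480 / (1.03 × 16.7 × 0.567)) = √1329 = 36.5 m/s

v = 36.5 m/s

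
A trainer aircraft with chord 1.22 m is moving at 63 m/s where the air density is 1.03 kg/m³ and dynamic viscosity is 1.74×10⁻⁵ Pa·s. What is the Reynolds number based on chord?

Re = 4.55×10^6

Re = ρ·v·c/μ = 1.03 × 63 × 1.22 / (1.74×10⁻⁵) = 4.55×10^6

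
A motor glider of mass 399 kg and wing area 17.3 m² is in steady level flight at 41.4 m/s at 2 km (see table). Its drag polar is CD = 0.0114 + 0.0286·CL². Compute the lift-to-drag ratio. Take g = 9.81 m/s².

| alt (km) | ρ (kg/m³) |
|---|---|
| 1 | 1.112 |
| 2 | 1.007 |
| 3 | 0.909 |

At 2 km, from the table: ρ = 1.007 kg/m³.
In steady level flight, lift balances weight: W = mg = 399 × 9.81 = 3914.2 N.
Dynamic pressure q = 0.5 × 1.007 × 41.4² = 863 Pa.
CL = W/(q·S) = 3914.2 / (863 × 17.3) = 0.2622.
CD = 0.0114 + 0.0286 × 0.2622² = 0.01337.
L/D = CL/CD = 0.2622 / 0.01337 = 19.6

L/D = 19.6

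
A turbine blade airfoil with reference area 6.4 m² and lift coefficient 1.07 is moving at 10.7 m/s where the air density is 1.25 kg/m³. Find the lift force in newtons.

L = ½ρv²S·CL = ½ × 1.25 × 10.7² × 6.4 × 1.07 = 490 N

L = 490 N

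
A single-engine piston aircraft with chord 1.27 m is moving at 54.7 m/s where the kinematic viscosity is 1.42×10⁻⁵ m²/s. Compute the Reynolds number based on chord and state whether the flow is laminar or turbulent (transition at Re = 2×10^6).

Re = v·c/ν = 54.7 × 1.27 / (1.42×10⁻⁵) = 4.89×10^6
Since 4.89×10^6 > 2×10^6, the flow is turbulent.

Re = 4.89×10^6 (turbulent)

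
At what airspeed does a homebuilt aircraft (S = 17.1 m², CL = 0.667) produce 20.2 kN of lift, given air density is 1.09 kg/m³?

L = ½ρv²S·CL ⇒ v = √(2L/(ρ·S·CL))
v = √(2 × 20200 / (1.09 × 17.1 × 0.667)) = √3250 = 57 m/s

v = 57 m/s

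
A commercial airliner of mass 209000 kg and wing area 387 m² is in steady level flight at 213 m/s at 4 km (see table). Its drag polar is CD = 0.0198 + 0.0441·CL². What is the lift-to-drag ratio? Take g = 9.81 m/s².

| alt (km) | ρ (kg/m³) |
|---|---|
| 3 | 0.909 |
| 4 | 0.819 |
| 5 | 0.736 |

At 4 km, from the table: ρ = 0.819 kg/m³.
Level flight ⇒ L = W = m·g = 209000 × 9.81 = 2.0503×10^6 N.
q = ½ρv² = ½ × 0.819 × 213² = 18580 Pa.
CL = W/(q·S) = 2.0503×10^6 / (18580 × 387) = 0.2852.
CD = 0.0198 + 0.0441 × 0.2852² = 0.02339.
L/D = CL/CD = 0.2852 / 0.02339 = 12.2

L/D = 12.2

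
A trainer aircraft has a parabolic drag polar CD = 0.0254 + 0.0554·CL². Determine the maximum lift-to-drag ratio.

For CD = CD0 + K·CL², (L/D)max occurs at CL* = √(CD0/K) and equals 1/(2√(K·CD0)).
(L/D)max = 1/(2√(0.0554 × 0.0254)) = 1/(2 × 0.03751) = 13.3

(L/D)max = 13.3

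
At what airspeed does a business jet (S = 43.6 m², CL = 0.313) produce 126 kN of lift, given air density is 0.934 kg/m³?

v = 141 m/s

L = ½ρv²S·CL ⇒ v = √(2L/(ρ·S·CL))
v = √(2 × 1.26×10^5 / (0.934 × 43.6 × 0.313)) = √19770 = 141 m/s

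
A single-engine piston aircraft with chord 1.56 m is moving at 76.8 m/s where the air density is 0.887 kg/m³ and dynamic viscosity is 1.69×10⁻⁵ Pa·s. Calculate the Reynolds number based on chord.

Re = 6.29×10^6

Re = ρ·v·c/μ = 0.887 × 76.8 × 1.56 / (1.69×10⁻⁵) = 6.29×10^6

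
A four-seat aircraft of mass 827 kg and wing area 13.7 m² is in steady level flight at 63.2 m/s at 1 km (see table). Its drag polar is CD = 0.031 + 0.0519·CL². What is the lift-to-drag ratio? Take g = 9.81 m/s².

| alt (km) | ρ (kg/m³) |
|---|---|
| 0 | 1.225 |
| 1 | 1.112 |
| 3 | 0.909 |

At 1 km, from the table: ρ = 1.112 kg/m³.
In steady level flight, lift balances weight: W = mg = 827 × 9.81 = 8112.9 N.
q = ½ρv² = ½ × 1.112 × 63.2² = 2221 Pa.
CL = 2W/(ρv²S) = 2×8112.9/(1.112×63.2²×13.7) = 0.2667.
CD = 0.031 + 0.0519 × 0.2667² = 0.03469.
L/D = CL/CD = 0.2667 / 0.03469 = 7.69

L/D = 7.69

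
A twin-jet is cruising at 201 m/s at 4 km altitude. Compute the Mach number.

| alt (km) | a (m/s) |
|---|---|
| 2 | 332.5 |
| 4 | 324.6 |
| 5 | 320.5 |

At 4 km, from the table: a = 324.6 m/s.
M = v/a = 201 / 324.6 = 0.619

M = 0.619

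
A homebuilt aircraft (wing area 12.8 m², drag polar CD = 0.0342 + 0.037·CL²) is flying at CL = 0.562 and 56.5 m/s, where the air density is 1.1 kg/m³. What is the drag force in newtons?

D = 1030 N

CD = 0.0342 + 0.037 × 0.562² = 0.04589
D = ½ρv²S·CD = ½ × 1.1 × 56.5² × 12.8 × 0.04589 = 1030 N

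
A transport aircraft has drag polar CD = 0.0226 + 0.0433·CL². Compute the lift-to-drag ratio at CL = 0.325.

L/D = 12

CD = 0.0226 + 0.0433 × 0.325² = 0.02717
L/D = CL/CD = 0.325 / 0.02717 = 12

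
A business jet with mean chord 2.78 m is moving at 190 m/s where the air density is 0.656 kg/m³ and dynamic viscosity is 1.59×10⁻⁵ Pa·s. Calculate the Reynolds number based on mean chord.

Re = ρ·v·c/μ = 0.656 × 190 × 2.78 / (1.59×10⁻⁵) = 2.18×10^7

Re = 2.18×10^7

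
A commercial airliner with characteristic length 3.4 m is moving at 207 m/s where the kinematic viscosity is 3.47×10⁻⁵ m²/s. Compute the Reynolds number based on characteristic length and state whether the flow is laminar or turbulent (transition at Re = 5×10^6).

Re = 2.03×10^7 (turbulent)

Re = v·c/ν = 207 × 3.4 / (3.47×10⁻⁵) = 2.03×10^7
Since 2.03×10^7 > 5×10^6, the flow is turbulent.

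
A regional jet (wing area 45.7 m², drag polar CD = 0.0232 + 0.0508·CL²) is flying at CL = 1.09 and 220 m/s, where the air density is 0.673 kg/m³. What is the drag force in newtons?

D = 62200 N

CD = 0.0232 + 0.0508 × 1.09² = 0.08356
D = ½ρv²S·CD = ½ × 0.673 × 220² × 45.7 × 0.08356 = 62200 N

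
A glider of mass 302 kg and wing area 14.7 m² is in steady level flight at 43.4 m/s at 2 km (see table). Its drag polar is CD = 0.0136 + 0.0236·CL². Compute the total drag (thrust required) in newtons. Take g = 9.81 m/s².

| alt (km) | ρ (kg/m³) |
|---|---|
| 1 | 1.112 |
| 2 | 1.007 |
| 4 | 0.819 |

D = 204 N

At 2 km, from the table: ρ = 1.007 kg/m³.
Weight W = mg = 302 × 9.81 = 2962.6 N; in level flight L = W.
Dynamic pressure q = 0.5 × 1.007 × 43.4² = 948.4 Pa.
CL = W/(q·S) = 2962.6 / (948.4 × 14.7) = 0.2125.
CD = 0.0136 + 0.0236 × 0.2125² = 0.01467.
D = q·S·CD = 948.4 × 14.7 × 0.01467 = 204.5 N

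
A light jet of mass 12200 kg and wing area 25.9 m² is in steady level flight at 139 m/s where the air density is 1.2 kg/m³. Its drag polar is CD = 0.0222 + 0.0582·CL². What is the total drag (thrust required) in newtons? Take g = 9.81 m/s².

Level flight ⇒ L = W = m·g = 12200 × 9.81 = 1.1968×10^5 N.
q = ½ρv² = ½ × 1.2 × 139² = 11590 Pa.
Required CL = L/(qS) = 1.1968×10^5/(11590·25.9) = 0.3986.
CD = 0.0222 + 0.0582 × 0.3986² = 0.03145.
D = q·S·CD = 11590 × 25.9 × 0.03145 = 9442 N

D = 9440 N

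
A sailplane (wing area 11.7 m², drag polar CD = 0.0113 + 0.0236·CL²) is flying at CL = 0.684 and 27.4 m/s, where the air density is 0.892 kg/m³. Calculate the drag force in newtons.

CD = 0.0113 + 0.0236 × 0.684² = 0.02234
D = ½ρv²S·CD = ½ × 0.892 × 27.4² × 11.7 × 0.02234 = 87.5 N

D = 87.5 N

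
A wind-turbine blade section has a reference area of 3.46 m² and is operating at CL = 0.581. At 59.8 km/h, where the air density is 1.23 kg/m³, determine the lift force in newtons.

L = 341 N

Convert speed: v = 59.8 km/h ÷ 3.6 = 16.61 m/s.
Dynamic pressure q = ½ρv² = ½ × 1.23 × 16.61² = 169.7 Pa.
L = q·S·CL = 169.7 × 3.46 × 0.581 = 341 N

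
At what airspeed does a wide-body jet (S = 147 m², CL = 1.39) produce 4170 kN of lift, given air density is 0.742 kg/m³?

L = ½ρv²S·CL ⇒ v = √(2L/(ρ·S·CL))
v = √(2 × 4.17×10^6 / (0.742 × 147 × 1.39)) = √55010 = 235 m/s

v = 235 m/s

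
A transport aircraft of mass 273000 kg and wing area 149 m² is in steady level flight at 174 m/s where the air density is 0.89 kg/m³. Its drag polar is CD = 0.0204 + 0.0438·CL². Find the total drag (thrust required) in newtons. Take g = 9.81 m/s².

Level flight ⇒ L = W = m·g = 273000 × 9.81 = 2.6781×10^6 N.
Dynamic pressure q = 0.5 × 0.89 × 174² = 13470 Pa.
CL = W/(q·S) = 2.6781×10^6 / (13470 × 149) = 1.334.
CD = 0.0204 + 0.0438 × 1.334² = 0.09836.
D = q·S·CD = 13470 × 149 × 0.09836 = 1.974×10^5 N

D = 1.97×10^5 N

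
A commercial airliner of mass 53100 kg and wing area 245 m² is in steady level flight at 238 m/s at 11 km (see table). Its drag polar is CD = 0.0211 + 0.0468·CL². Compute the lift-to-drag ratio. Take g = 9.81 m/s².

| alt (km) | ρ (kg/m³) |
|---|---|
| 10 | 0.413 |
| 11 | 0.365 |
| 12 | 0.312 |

At 11 km, from the table: ρ = 0.365 kg/m³.
Weight W = mg = 53100 × 9.81 = 5.2091×10^5 N; in level flight L = W.
q = ½ρv² = ½ × 0.365 × 238² = 10340 Pa.
CL = 2W/(ρv²S) = 2×5.2091×10^5/(0.365×238²×245) = 0.2057.
CD = 0.0211 + 0.0468 × 0.2057² = 0.02308.
L/D = CL/CD = 0.2057 / 0.02308 = 8.91

L/D = 8.91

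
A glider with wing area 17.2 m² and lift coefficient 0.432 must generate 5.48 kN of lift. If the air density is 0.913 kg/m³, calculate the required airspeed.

v = 40.2 m/s

L = ½ρv²S·CL ⇒ v = √(2L/(ρ·S·CL))
v = √(2 × 5480 / (0.913 × 17.2 × 0.432)) = √1616 = 40.2 m/s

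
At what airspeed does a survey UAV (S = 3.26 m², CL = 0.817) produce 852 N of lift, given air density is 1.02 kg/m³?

v = 25 m/s

L = ½ρv²S·CL ⇒ v = √(2L/(ρ·S·CL))
v = √(2 × 852 / (1.02 × 3.26 × 0.817)) = √627.2 = 25 m/s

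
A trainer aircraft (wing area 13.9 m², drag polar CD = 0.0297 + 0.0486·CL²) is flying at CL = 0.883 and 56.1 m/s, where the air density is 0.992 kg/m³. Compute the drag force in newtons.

CD = 0.0297 + 0.0486 × 0.883² = 0.06759
D = ½ρv²S·CD = ½ × 0.992 × 56.1² × 13.9 × 0.06759 = 1470 N

D = 1470 N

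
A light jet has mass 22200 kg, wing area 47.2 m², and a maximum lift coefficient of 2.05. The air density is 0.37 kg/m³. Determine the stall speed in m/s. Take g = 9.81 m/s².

Stall occurs when L = W at CL,max. W = mg = 22200 × 9.81 = 2.178×10^5 N.
V_stall = √(2W/(ρ·S·CL,max)) = √(2 × 2.178×10^5 / (0.37 × 47.2 × 2.05))
V_stall = √12170 = 110 m/s

V_stall = 110 m/s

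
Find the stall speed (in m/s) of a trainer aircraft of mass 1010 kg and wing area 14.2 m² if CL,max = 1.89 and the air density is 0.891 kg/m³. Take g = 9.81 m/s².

V_stall = 28.8 m/s

At stall, lift equals weight: L = W = m·g = 1010 × 9.81 = 9908 N.
V_stall = √(2W/(ρ·S·CL,max)) = √(2 × 9908 / (0.891 × 14.2 × 1.89))
V_stall = √828.7 = 28.8 m/s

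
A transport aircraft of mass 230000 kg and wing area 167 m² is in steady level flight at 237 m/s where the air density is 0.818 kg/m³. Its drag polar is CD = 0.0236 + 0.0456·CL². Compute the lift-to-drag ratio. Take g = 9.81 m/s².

L/D = 14.9

In steady level flight, lift balances weight: W = mg = 230000 × 9.81 = 2.2563×10^6 N.
q = ½ρv² = ½ × 0.818 × 237² = 22970 Pa.
Required CL = L/(qS) = 2.2563×10^6/(22970·167) = 0.5881.
CD = 0.0236 + 0.0456 × 0.5881² = 0.03937.
L/D = CL/CD = 0.5881 / 0.03937 = 14.9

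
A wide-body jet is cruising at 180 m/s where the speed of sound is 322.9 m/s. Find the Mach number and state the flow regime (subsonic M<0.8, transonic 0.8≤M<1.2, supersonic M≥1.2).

M = v/a = 180 / 322.9 = 0.557
M = 0.557 → subsonic.

M = 0.557 (subsonic)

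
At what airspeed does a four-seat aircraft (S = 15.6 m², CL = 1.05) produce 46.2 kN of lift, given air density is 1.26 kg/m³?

L = ½ρv²S·CL ⇒ v = √(2L/(ρ·S·CL))
v = √(2 × 46200 / (1.26 × 15.6 × 1.05)) = √4477 = 66.9 m/s

v = 66.9 m/s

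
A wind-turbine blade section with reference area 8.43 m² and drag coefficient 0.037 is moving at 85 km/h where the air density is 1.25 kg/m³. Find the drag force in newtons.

Convert speed: v = 85 km/h ÷ 3.6 = 23.61 m/s.
D = ½ρv²S·CD = ½ × 1.25 × 23.61² × 8.43 × 0.037 = 109 N

D = 109 N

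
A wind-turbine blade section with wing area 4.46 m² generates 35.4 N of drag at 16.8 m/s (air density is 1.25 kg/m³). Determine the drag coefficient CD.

From D = ½ρv²S·CD, rearranging gives CD = 2D/(ρv²S).
CD = 2 × 35.4 / (1.25 × 16.8² × 4.46) = 0.045

CD = 0.045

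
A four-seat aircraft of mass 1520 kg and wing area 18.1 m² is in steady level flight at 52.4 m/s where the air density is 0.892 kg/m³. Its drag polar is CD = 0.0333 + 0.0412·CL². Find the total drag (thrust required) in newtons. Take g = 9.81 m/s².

D = 1150 N

In steady level flight, lift balances weight: W = mg = 1520 × 9.81 = 14911 N.
q = ½ρv² = ½ × 0.892 × 52.4² = 1225 Pa.
CL = W/(q·S) = 14911 / (1225 × 18.1) = 0.6727.
CD = 0.0333 + 0.0412 × 0.6727² = 0.05195.
D = q·S·CD = 1225 × 18.1 × 0.05195 = 1151 N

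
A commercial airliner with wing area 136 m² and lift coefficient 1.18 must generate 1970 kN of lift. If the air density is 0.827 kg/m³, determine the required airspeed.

L = ½ρv²S·CL ⇒ v = √(2L/(ρ·S·CL))
v = √(2 × 1.97×10^6 / (0.827 × 136 × 1.18)) = √29690 = 172 m/s

v = 172 m/s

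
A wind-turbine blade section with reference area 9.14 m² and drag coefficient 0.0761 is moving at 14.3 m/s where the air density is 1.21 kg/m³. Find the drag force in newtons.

D = 86.1 N

Dynamic pressure q = ½ρv² = ½ × 1.21 × 14.3² = 123.7 Pa.
D = q·S·CD = 123.7 × 9.14 × 0.0761 = 86.1 N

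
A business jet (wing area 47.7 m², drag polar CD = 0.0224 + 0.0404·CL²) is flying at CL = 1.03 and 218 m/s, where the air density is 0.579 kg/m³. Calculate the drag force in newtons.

D = 42800 N

CD = 0.0224 + 0.0404 × 1.03² = 0.06526
D = ½ρv²S·CD = ½ × 0.579 × 218² × 47.7 × 0.06526 = 42800 N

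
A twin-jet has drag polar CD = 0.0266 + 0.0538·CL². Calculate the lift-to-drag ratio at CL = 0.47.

CD = 0.0266 + 0.0538 × 0.47² = 0.03848
L/D = CL/CD = 0.47 / 0.03848 = 12.2

L/D = 12.2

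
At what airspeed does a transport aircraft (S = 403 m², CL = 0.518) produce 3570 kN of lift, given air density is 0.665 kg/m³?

v = 227 m/s

L = ½ρv²S·CL ⇒ v = √(2L/(ρ·S·CL))
v = √(2 × 3.57×10^6 / (0.665 × 403 × 0.518)) = √51430 = 227 m/s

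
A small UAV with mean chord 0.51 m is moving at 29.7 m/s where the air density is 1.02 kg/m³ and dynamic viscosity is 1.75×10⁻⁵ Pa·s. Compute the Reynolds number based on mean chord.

Re = ρ·v·c/μ = 1.02 × 29.7 × 0.51 / (1.75×10⁻⁵) = 8.83×10^5

Re = 8.83×10^5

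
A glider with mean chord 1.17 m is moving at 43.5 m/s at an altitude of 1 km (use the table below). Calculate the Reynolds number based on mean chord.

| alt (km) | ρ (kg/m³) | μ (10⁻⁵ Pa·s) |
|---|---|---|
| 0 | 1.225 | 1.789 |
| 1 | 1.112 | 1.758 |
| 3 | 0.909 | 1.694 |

Re = 3.22×10^6

At 1 km, from the table: ρ = 1.112 kg/m³, μ = 1.758×10⁻⁵ Pa·s.
Re = ρ·v·c/μ = 1.112 × 43.5 × 1.17 / (1.758×10⁻⁵) = 3.22×10^6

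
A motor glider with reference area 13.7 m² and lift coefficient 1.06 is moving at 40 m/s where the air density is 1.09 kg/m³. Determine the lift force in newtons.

L = 12700 N

Dynamic pressure q = ½ρv² = ½ × 1.09 × 40² = 872 Pa.
L = q·S·CL = 872 × 13.7 × 1.06 = 12700 N ≈ 12.7 kN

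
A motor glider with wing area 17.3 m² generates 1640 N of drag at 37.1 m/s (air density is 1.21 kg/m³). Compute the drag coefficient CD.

From D = ½ρv²S·CD, rearranging gives CD = 2D/(ρv²S).
CD = 2 × 1640 / (1.21 × 37.1² × 17.3) = 0.114

CD = 0.114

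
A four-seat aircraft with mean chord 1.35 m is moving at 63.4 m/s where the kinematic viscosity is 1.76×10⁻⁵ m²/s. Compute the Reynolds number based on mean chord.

Re = v·c/ν = 63.4 × 1.35 / (1.76×10⁻⁵) = 4.86×10^6

Re = 4.86×10^6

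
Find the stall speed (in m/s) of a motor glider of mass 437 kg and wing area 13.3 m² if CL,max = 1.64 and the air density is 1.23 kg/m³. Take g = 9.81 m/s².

Stall occurs when L = W at CL,max. W = mg = 437 × 9.81 = 4287 N.
V_stall = √(2W/(ρ·S·CL,max)) = √(2 × 4287 / (1.23 × 13.3 × 1.64))
V_stall = √319.6 = 17.9 m/s

V_stall = 17.9 m/s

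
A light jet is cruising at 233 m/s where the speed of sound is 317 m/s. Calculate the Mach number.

M = 0.735

M = v/a = 233 / 317 = 0.735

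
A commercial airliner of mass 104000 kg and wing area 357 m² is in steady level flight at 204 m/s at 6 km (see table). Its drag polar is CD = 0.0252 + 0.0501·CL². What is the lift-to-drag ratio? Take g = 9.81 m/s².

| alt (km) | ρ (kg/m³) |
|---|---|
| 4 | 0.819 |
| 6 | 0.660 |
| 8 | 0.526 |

L/D = 7.6

At 6 km, from the table: ρ = 0.660 kg/m³.
Weight W = mg = 104000 × 9.81 = 1.0202×10^6 N; in level flight L = W.
q = ½ρv² = ½ × 0.66 × 204² = 13730 Pa.
Required CL = L/(qS) = 1.0202×10^6/(13730·357) = 0.2081.
CD = 0.0252 + 0.0501 × 0.2081² = 0.02737.
L/D = CL/CD = 0.2081 / 0.02737 = 7.6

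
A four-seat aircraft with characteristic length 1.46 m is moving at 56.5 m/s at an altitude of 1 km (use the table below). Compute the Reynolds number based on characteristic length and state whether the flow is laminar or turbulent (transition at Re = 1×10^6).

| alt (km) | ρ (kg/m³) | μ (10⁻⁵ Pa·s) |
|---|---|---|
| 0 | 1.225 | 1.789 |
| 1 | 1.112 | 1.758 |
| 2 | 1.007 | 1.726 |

At 1 km, from the table: ρ = 1.112 kg/m³, μ = 1.758×10⁻⁵ Pa·s.
Re = ρ·v·c/μ = 1.112 × 56.5 × 1.46 / (1.758×10⁻⁵) = 5.22×10^6
Since 5.22×10^6 > 1×10^6, the flow is turbulent.

Re = 5.22×10^6 (turbulent)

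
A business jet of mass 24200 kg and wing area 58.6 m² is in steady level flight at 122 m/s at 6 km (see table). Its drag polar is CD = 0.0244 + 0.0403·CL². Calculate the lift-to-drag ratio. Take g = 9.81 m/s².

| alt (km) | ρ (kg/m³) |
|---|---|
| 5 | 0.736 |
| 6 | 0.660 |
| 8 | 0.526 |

L/D = 15.9

At 6 km, from the table: ρ = 0.660 kg/m³.
In steady level flight, lift balances weight: W = mg = 24200 × 9.81 = 2.374×10^5 N.
q = ½ρv² = ½ × 0.66 × 122² = 4912 Pa.
Required CL = L/(qS) = 2.374×10^5/(4912·58.6) = 0.8248.
CD = 0.0244 + 0.0403 × 0.8248² = 0.05182.
L/D = CL/CD = 0.8248 / 0.05182 = 15.9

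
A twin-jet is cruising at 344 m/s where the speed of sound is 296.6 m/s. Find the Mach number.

M = v/a = 344 / 296.6 = 1.16

M = 1.16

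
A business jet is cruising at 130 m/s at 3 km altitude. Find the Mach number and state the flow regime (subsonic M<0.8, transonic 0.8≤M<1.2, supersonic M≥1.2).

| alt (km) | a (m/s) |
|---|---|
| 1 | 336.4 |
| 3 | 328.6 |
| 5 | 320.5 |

M = 0.396 (subsonic)

At 3 km, from the table: a = 328.6 m/s.
M = v/a = 130 / 328.6 = 0.396
M = 0.396 → subsonic.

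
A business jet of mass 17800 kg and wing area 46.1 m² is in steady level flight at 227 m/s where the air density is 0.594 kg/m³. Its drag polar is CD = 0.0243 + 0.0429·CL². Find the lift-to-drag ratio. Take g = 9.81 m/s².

L/D = 9.19

In steady level flight, lift balances weight: W = mg = 17800 × 9.81 = 1.7462×10^5 N.
Dynamic pressure q = 0.5 × 0.594 × 227² = 15300 Pa.
CL = 2W/(ρv²S) = 2×1.7462×10^5/(0.594×227²×46.1) = 0.2475.
CD = 0.0243 + 0.0429 × 0.2475² = 0.02693.
L/D = CL/CD = 0.2475 / 0.02693 = 9.19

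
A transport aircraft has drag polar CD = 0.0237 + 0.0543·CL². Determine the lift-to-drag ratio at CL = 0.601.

L/D = 13.9

CD = 0.0237 + 0.0543 × 0.601² = 0.04331
L/D = CL/CD = 0.601 / 0.04331 = 13.9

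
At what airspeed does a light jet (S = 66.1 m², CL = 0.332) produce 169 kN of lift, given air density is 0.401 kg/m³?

L = ½ρv²S·CL ⇒ v = √(2L/(ρ·S·CL))
v = √(2 × 1.69×10^5 / (0.401 × 66.1 × 0.332)) = √38410 = 196 m/s

v = 196 m/s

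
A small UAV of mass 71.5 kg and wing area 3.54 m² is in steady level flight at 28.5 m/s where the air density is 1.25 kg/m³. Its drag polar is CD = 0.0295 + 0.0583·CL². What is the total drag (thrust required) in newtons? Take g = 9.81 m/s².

D = 69 N

In steady level flight, lift balances weight: W = mg = 71.5 × 9.81 = 701.42 N.
q = ½ρv² = ½ × 1.25 × 28.5² = 507.7 Pa.
Required CL = L/(qS) = 701.42/(507.7·3.54) = 0.3903.
CD = 0.0295 + 0.0583 × 0.3903² = 0.03838.
D = q·S·CD = 507.7 × 3.54 × 0.03838 = 68.98 N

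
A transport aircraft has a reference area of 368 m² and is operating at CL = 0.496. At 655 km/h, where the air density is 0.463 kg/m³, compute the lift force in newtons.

L = 1.4×10^6 N

Convert speed: v = 655 km/h ÷ 3.6 = 181.9 m/s.
L = ½ρv²S·CL = ½ × 0.463 × 181.9² × 368 × 0.496 = 1.4×10^6 N ≈ 1400 kN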